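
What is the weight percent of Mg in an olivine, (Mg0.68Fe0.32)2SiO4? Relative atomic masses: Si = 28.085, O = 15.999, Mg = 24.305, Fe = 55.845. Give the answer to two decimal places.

M((Mg0.68Fe0.32)2SiO4) = 160.877 g/mol.
Mg contributes 1.36 × 24.305 = 33.055 g per mole.
33.055/160.877 = 0.2055 → 20.55%.

20.55 wt%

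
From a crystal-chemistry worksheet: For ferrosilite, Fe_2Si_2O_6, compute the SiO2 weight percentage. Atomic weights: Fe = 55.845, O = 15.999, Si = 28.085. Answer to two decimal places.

Molar mass of Fe_2Si_2O_6 = 2·55.845 + 2·28.085 + 6·15.999 = 263.854 g/mol.
Each formula unit contains 2 Si, equivalent to 2/1 = 2.0000 mol SiO2.
M(SiO2) = 1×28.085 + 2×15.999 = 60.083 g/mol.
Mass of SiO2 per formula unit = 2.0000 × 60.083 = 120.166 g.
SiO2 wt% = 120.166 / 263.854 × 100 = 45.54%.

45.54 wt%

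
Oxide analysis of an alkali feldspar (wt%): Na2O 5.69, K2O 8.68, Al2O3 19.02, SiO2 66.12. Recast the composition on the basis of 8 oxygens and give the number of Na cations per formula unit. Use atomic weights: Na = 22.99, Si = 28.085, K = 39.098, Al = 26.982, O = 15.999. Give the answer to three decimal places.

0.499 Na apfu

5.69 wt% Na2O ÷ 61.979 g/mol = 0.09181 mol, giving 0.18362 Na and 0.09181 O.
8.68 wt% K2O ÷ 94.195 g/mol = 0.09215 mol, giving 0.18430 K and 0.09215 O.
19.02 wt% Al2O3 ÷ 101.961 g/mol = 0.18654 mol, giving 0.37308 Al and 0.55962 O.
66.12 wt% SiO2 ÷ 60.083 g/mol = 1.10048 mol, giving 1.10048 Si and 2.20096 O.
Oxygen sums to 2.94454; scaling by 8/2.94454 = 2.71689 puts the formula on 8 O.
Na: 0.18362 × 2.71689 = 0.499 atoms per formula unit.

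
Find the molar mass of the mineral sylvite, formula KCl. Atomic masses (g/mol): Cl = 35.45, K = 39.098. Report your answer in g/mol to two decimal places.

M = 1(39.098) + 1(35.45)

74.55 g/mol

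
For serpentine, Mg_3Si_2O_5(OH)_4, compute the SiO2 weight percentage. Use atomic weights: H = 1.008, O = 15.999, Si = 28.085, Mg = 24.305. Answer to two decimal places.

43.36 wt%

Molar mass of Mg_3Si_2O_5(OH)_4 = 3×24.305 + 2×28.085 + 9×15.999 + 4×1.008 = 277.108 g/mol.
Each formula unit contains 2 Si, equivalent to 2/1 = 2.0000 mol SiO2.
M(SiO2) = 1×28.085 + 2×15.999 = 60.083 g/mol.
Mass of SiO2 per formula unit = 2.0000 × 60.083 = 120.166 g.
SiO2 wt% = 120.166 / 277.108 × 100 = 43.36%.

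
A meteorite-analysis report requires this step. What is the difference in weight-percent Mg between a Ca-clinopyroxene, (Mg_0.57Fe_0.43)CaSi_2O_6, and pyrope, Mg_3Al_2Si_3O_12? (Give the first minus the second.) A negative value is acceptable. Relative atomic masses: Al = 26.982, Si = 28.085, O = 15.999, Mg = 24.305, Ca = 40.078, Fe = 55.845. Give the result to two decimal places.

-12.07 percentage points

M((Mg_0.57Fe_0.43)CaSi_2O_6) = 230.109 g/mol, so wt% Mg = 13.854/230.109 × 100 = 6.02%.
M(Mg_3Al_2Si_3O_12) = 403.122 g/mol, so wt% Mg = 72.915/403.122 × 100 = 18.09%.
6.02 − 18.09 = -12.07 pp.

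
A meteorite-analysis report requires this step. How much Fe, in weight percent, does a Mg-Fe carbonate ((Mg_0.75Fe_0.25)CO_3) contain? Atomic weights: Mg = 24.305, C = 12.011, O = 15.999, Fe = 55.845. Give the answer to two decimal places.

15.14 weight percent

Molar mass of (Mg_0.75Fe_0.25)CO_3: 0.75*24.305 + 0.25*55.845 + 1*12.011 + 3*15.999 = 92.198 g/mol.
Mass of Fe per formula unit: 0.25 × 55.845 = 13.961 g.
Weight fraction Fe = 13.961 / 92.198 = 0.1514.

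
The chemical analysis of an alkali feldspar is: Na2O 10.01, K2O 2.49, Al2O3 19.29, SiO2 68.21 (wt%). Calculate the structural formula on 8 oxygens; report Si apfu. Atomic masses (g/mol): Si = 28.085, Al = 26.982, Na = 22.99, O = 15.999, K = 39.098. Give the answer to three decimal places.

3.001 Si apfu

Na2O (M=61.979): mol = 0.16151; Na = 0.32302, O = 0.16151.
K2O (M=94.195): mol = 0.02643; K = 0.05286, O = 0.02643.
Al2O3 (M=101.961): mol = 0.18919; Al = 0.37838, O = 0.56757.
SiO2 (M=60.083): mol = 1.13526; Si = 1.13526, O = 2.27052.
ΣO = 3.02603; factor = 8/ΣO = 2.64373.
Si apfu = 1.13526 × 2.64373 = 3.001.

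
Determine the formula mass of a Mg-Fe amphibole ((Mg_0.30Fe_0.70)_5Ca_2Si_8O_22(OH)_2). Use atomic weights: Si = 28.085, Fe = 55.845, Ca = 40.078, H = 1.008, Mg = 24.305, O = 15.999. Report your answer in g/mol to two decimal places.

Mg: 1.50 × 24.305 = 36.4575
Fe: 3.50 × 55.845 = 195.4575
Ca: 2 × 40.078 = 80.1560
Si: 8 × 28.085 = 224.6800
O: 24 × 15.999 = 383.9760
H: 2 × 1.008 = 2.0160
Summing the contributions gives the formula mass.

922.74 g/mol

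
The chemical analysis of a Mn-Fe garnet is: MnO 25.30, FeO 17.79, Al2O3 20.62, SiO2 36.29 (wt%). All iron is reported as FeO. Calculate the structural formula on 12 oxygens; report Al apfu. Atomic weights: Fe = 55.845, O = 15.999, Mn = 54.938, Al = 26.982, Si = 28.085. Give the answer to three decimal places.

2.006 Al apfu

25.30 wt% MnO ÷ 70.937 g/mol = 0.35665 mol, giving 0.35665 Mn and 0.35665 O.
17.79 wt% FeO ÷ 71.844 g/mol = 0.24762 mol, giving 0.24762 Fe and 0.24762 O.
20.62 wt% Al2O3 ÷ 101.961 g/mol = 0.20223 mol, giving 0.40446 Al and 0.60669 O.
36.29 wt% SiO2 ÷ 60.083 g/mol = 0.60400 mol, giving 0.60400 Si and 1.20800 O.
Oxygen sums to 2.41896; scaling by 12/2.41896 = 4.96081 puts the formula on 12 O.
Al: 0.40446 × 4.96081 = 2.006 atoms per formula unit.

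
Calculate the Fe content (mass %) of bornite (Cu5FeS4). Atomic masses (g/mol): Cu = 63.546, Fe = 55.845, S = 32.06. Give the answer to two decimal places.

M(Cu5FeS4) = 501.815 g/mol.
Fe contributes 1 × 55.845 = 55.845 g per mole.
55.845/501.815 = 0.1113 → 11.13%.

11.13 mass %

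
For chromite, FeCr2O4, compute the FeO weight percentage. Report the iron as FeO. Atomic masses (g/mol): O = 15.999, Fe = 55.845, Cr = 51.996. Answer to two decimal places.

Formula mass = 223.833 g/mol.
1 Fe → 1.0000 mol FeO per formula unit; M(FeO) = 71.844, so FeO mass = 71.844 g.
71.844/223.833 × 100 = 32.10 wt%.

32.10 wt%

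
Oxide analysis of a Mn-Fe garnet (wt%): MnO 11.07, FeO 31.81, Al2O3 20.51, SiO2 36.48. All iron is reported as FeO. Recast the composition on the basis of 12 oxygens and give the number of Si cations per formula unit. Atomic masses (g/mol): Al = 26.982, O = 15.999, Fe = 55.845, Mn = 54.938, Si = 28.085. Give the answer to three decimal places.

3.015 Si apfu

MnO: 11.07/70.937 = 0.15605 mol → 0.15605 mol Mn, 0.15605 mol O.
FeO: 31.81/71.844 = 0.44276 mol → 0.44276 mol Fe, 0.44276 mol O.
Al2O3: 20.51/101.961 = 0.20116 mol → 0.40232 mol Al, 0.60348 mol O.
SiO2: 36.48/60.083 = 0.60716 mol → 0.60716 mol Si, 1.21432 mol O.
Total oxygen = 2.41661 mol. Normalization factor = 12/2.41661 = 4.96563.
Si per 12 O = 0.60716 × 4.96563 = 3.015.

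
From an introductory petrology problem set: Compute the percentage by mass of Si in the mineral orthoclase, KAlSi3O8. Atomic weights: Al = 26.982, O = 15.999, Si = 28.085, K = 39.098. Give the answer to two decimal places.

M(KAlSi3O8) = 278.327 g/mol.
Si contributes 3 × 28.085 = 84.255 g per mole.
84.255/278.327 = 0.3027 → 30.27%.

30.27 wt%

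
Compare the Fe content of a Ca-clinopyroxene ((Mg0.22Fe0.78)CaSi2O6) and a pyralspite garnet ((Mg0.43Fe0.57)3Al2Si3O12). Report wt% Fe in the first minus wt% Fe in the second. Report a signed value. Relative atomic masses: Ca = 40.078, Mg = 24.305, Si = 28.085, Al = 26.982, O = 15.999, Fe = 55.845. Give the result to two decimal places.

First mineral: 43.559 g Fe in 241.148 g formula = 18.06 wt% Fe.
Second mineral: 95.495 g Fe in 457.055 g formula = 20.89 wt% Fe.
18.06% − 20.89% gives a difference of -2.83 percentage points.

-2.83 percentage points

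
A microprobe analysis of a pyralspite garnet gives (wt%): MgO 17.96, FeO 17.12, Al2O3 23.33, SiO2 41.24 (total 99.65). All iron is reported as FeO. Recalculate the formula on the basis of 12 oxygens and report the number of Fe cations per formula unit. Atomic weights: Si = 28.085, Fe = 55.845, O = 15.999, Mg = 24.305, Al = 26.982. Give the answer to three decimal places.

MgO (M=40.304): mol = 0.44561; Mg = 0.44561, O = 0.44561.
FeO (M=71.844): mol = 0.23829; Fe = 0.23829, O = 0.23829.
Al2O3 (M=101.961): mol = 0.22881; Al = 0.45762, O = 0.68643.
SiO2 (M=60.083): mol = 0.68638; Si = 0.68638, O = 1.37276.
ΣO = 2.74309; factor = 12/ΣO = 4.37463.
Fe apfu = 0.23829 × 4.37463 = 1.042.

1.042 Fe apfu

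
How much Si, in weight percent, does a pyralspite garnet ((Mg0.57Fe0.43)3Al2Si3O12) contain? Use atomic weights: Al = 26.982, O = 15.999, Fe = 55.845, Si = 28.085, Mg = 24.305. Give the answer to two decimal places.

Molar mass of (Mg0.57Fe0.43)3Al2Si3O12: 1.71·24.305 + 1.29·55.845 + 2·26.982 + 3·28.085 + 12·15.999 = 443.809 g/mol.
Mass of Si per formula unit: 3 × 28.085 = 84.255 g.
Weight fraction Si = 84.255 / 443.809 = 0.1898.

18.98 weight percent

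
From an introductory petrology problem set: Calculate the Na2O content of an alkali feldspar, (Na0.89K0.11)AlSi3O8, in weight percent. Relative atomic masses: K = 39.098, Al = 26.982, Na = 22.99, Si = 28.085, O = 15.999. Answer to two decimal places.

10.45 wt%

Molar mass of (Na0.89K0.11)AlSi3O8 = 0.89*22.99 + 0.11*39.098 + 1*26.982 + 3*28.085 + 8*15.999 = 263.991 g/mol.
Each formula unit contains 0.89 Na, equivalent to 0.89/2 = 0.4450 mol Na2O.
M(Na2O) = 2×22.99 + 1×15.999 = 61.979 g/mol.
Mass of Na2O per formula unit = 0.4450 × 61.979 = 27.581 g.
Na2O wt% = 27.581 / 263.991 × 100 = 10.45%.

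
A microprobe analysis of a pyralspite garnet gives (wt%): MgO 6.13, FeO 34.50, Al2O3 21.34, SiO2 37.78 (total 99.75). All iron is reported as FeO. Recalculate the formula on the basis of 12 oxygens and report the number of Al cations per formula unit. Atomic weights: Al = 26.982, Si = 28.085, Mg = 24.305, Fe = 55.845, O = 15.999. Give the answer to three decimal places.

1.995 Al apfu

6.13 wt% MgO ÷ 40.304 g/mol = 0.15209 mol, giving 0.15209 Mg and 0.15209 O.
34.50 wt% FeO ÷ 71.844 g/mol = 0.48021 mol, giving 0.48021 Fe and 0.48021 O.
21.34 wt% Al2O3 ÷ 101.961 g/mol = 0.20930 mol, giving 0.41860 Al and 0.62790 O.
37.78 wt% SiO2 ÷ 60.083 g/mol = 0.62880 mol, giving 0.62880 Si and 1.25760 O.
Oxygen sums to 2.51780; scaling by 12/2.51780 = 4.76607 puts the formula on 12 O.
Al: 0.41860 × 4.76607 = 1.995 atoms per formula unit.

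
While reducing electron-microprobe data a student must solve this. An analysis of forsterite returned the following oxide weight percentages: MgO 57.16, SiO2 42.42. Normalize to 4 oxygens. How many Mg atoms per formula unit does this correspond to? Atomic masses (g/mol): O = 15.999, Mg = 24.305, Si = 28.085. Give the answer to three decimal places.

2.004 Mg apfu

57.16 wt% MgO ÷ 40.304 g/mol = 1.41822 mol, giving 1.41822 Mg and 1.41822 O.
42.42 wt% SiO2 ÷ 60.083 g/mol = 0.70602 mol, giving 0.70602 Si and 1.41204 O.
Oxygen sums to 2.83026; scaling by 4/2.83026 = 1.41330 puts the formula on 4 O.
Mg: 1.41822 × 1.41330 = 2.004 atoms per formula unit.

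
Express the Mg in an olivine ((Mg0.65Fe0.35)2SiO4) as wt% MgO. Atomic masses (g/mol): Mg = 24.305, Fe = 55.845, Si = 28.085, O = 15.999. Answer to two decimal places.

Formula mass = 162.769 g/mol.
1.30 Mg → 1.3000 mol MgO per formula unit; M(MgO) = 40.304, so MgO mass = 52.395 g.
52.395/162.769 × 100 = 32.19 wt%.

32.19 wt%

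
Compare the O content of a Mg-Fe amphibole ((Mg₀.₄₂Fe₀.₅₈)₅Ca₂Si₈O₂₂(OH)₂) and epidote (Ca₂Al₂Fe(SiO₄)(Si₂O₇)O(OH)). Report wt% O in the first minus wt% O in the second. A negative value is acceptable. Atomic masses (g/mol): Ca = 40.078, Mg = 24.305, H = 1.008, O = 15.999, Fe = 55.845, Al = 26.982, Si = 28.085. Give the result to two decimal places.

-0.56 percentage points

First mineral: 383.976 g O in 903.819 g formula = 42.48 wt% O.
Second mineral: 207.987 g O in 483.215 g formula = 43.04 wt% O.
42.48% − 43.04% gives a difference of -0.56 percentage points.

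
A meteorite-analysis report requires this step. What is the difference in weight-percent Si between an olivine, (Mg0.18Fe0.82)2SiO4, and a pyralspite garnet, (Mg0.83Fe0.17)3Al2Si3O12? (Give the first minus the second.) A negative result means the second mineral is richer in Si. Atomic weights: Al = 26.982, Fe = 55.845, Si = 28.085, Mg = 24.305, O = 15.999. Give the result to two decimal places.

First mineral: 28.085 g Si in 192.417 g formula = 14.60 wt% Si.
Second mineral: 84.255 g Si in 419.207 g formula = 20.10 wt% Si.
14.60% − 20.10% gives a difference of -5.50 percentage points.

-5.50 percentage points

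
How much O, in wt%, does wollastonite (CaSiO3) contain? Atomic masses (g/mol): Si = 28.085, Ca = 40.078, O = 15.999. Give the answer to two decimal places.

M(CaSiO3) = 116.160 g/mol.
O contributes 3 × 15.999 = 47.997 g per mole.
47.997/116.160 = 0.4132 → 41.32%.

41.32 wt%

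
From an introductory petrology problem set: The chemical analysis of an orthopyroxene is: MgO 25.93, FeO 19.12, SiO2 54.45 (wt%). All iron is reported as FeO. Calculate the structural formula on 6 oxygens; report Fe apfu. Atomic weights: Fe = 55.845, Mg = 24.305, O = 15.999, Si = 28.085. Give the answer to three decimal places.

25.93 wt% MgO ÷ 40.304 g/mol = 0.64336 mol, giving 0.64336 Mg and 0.64336 O.
19.12 wt% FeO ÷ 71.844 g/mol = 0.26613 mol, giving 0.26613 Fe and 0.26613 O.
54.45 wt% SiO2 ÷ 60.083 g/mol = 0.90625 mol, giving 0.90625 Si and 1.81250 O.
Oxygen sums to 2.72199; scaling by 6/2.72199 = 2.20427 puts the formula on 6 O.
Fe: 0.26613 × 2.20427 = 0.587 atoms per formula unit.

0.587 Fe apfu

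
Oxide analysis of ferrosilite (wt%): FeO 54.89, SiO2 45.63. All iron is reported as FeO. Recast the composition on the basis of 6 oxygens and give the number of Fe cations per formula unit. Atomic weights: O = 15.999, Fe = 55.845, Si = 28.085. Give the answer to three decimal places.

54.89 wt% FeO ÷ 71.844 g/mol = 0.76402 mol, giving 0.76402 Fe and 0.76402 O.
45.63 wt% SiO2 ÷ 60.083 g/mol = 0.75945 mol, giving 0.75945 Si and 1.51890 O.
Oxygen sums to 2.28292; scaling by 6/2.28292 = 2.62821 puts the formula on 6 O.
Fe: 0.76402 × 2.62821 = 2.008 atoms per formula unit.

2.008 Fe apfu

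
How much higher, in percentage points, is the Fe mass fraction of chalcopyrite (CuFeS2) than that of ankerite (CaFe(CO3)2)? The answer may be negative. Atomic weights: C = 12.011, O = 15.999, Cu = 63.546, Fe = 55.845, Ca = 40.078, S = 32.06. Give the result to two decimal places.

4.57 percentage points

M(CuFeS2) = 183.511 g/mol, so wt% Fe = 55.845/183.511 × 100 = 30.43%.
M(CaFe(CO3)2) = 215.939 g/mol, so wt% Fe = 55.845/215.939 × 100 = 25.86%.
30.43 − 25.86 = 4.57 pp.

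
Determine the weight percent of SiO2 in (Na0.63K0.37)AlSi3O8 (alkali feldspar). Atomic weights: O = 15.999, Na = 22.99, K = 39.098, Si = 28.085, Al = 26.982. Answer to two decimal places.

M((Na0.63K0.37)AlSi3O8) = 268.179 g/mol; M(SiO2) = 60.083 g/mol.
Moles SiO2 per formula unit = 3 Si ÷ 1 = 3.0000.
SiO2 fraction = (3.0000 × 60.083) / 268.179 = 180.249/268.179 = 0.6721.

67.21 wt%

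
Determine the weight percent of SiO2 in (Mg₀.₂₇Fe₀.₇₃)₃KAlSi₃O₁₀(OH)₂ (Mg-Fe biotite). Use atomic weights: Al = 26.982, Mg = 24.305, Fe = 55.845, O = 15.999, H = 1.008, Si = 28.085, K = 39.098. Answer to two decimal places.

M((Mg₀.₂₇Fe₀.₇₃)₃KAlSi₃O₁₀(OH)₂) = 486.327 g/mol; M(SiO2) = 60.083 g/mol.
Moles SiO2 per formula unit = 3 Si ÷ 1 = 3.0000.
SiO2 fraction = (3.0000 × 60.083) / 486.327 = 180.249/486.327 = 0.3706.

37.06 wt%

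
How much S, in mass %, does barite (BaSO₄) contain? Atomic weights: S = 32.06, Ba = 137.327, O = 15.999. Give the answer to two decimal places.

13.74 mass %

M(BaSO₄) = 233.383 g/mol.
S contributes 1 × 32.06 = 32.060 g per mole.
32.060/233.383 = 0.1374 → 13.74%.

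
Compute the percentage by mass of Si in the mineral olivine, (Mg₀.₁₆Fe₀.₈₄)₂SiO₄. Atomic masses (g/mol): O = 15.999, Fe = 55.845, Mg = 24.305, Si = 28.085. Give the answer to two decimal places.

14.50 mass %

M((Mg₀.₁₆Fe₀.₈₄)₂SiO₄) = 193.678 g/mol.
Si contributes 1 × 28.085 = 28.085 g per mole.
28.085/193.678 = 0.1450 → 14.50%.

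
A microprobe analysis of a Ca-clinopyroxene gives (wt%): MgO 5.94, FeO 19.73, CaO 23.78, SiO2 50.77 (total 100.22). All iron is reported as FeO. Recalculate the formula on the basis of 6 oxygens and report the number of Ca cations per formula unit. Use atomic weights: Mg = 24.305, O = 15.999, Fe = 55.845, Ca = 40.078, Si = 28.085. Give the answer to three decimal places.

MgO: 5.94/40.304 = 0.14738 mol → 0.14738 mol Mg, 0.14738 mol O.
FeO: 19.73/71.844 = 0.27462 mol → 0.27462 mol Fe, 0.27462 mol O.
CaO: 23.78/56.077 = 0.42406 mol → 0.42406 mol Ca, 0.42406 mol O.
SiO2: 50.77/60.083 = 0.84500 mol → 0.84500 mol Si, 1.69000 mol O.
Total oxygen = 2.53606 mol. Normalization factor = 6/2.53606 = 2.36587.
Ca per 6 O = 0.42406 × 2.36587 = 1.003.

1.003 Ca apfu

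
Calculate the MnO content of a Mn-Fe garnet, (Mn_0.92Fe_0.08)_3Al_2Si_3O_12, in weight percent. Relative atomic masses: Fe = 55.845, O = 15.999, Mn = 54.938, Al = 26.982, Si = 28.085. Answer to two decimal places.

Formula mass = 495.239 g/mol.
2.76 Mn → 2.7600 mol MnO per formula unit; M(MnO) = 70.937, so MnO mass = 195.786 g.
195.786/495.239 × 100 = 39.53 wt%.

39.53 wt%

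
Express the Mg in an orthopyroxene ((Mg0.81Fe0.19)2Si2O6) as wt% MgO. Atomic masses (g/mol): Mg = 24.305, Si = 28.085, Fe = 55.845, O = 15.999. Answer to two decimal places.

30.69 wt%

Molar mass of (Mg0.81Fe0.19)2Si2O6 = 1.62*24.305 + 0.38*55.845 + 2*28.085 + 6*15.999 = 212.759 g/mol.
Each formula unit contains 1.62 Mg, equivalent to 1.62/1 = 1.6200 mol MgO.
M(MgO) = 1×24.305 + 1×15.999 = 40.304 g/mol.
Mass of MgO per formula unit = 1.6200 × 40.304 = 65.292 g.
MgO wt% = 65.292 / 212.759 × 100 = 30.69%.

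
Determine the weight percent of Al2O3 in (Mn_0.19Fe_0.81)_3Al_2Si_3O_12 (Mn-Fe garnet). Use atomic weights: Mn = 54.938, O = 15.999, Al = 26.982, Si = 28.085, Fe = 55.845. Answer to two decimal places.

Formula mass = 497.225 g/mol.
2 Al → 1.0000 mol Al2O3 per formula unit; M(Al2O3) = 101.961, so Al2O3 mass = 101.961 g.
101.961/497.225 × 100 = 20.51 wt%.

20.51 wt%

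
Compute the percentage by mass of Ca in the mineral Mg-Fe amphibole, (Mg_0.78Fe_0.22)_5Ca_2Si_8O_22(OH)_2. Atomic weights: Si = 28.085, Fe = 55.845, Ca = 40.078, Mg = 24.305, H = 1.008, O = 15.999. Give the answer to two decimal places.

9.46 weight percent

Molar mass of (Mg_0.78Fe_0.22)_5Ca_2Si_8O_22(OH)_2: 3.90·24.305 + 1.10·55.845 + 2·40.078 + 8·28.085 + 24·15.999 + 2·1.008 = 847.047 g/mol.
Mass of Ca per formula unit: 2 × 40.078 = 80.156 g.
Weight fraction Ca = 80.156 / 847.047 = 0.0946.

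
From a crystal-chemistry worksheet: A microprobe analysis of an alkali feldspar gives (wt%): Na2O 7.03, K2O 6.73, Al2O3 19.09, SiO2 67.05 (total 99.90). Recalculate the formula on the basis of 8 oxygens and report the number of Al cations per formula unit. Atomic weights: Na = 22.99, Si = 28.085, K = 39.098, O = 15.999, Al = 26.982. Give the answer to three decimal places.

1.006 Al apfu

Na2O: 7.03/61.979 = 0.11343 mol → 0.22686 mol Na, 0.11343 mol O.
K2O: 6.73/94.195 = 0.07145 mol → 0.14290 mol K, 0.07145 mol O.
Al2O3: 19.09/101.961 = 0.18723 mol → 0.37446 mol Al, 0.56169 mol O.
SiO2: 67.05/60.083 = 1.11596 mol → 1.11596 mol Si, 2.23192 mol O.
Total oxygen = 2.97849 mol. Normalization factor = 8/2.97849 = 2.68592.
Al per 8 O = 0.37446 × 2.68592 = 1.006.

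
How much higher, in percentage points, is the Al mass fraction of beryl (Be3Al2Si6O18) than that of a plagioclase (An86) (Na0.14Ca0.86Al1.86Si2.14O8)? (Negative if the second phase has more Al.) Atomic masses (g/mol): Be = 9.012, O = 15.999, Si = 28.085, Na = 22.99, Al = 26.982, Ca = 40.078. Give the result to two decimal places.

M(Be3Al2Si6O18) = 537.492 g/mol, so wt% Al = 53.964/537.492 × 100 = 10.04%.
M(Na0.14Ca0.86Al1.86Si2.14O8) = 275.966 g/mol, so wt% Al = 50.187/275.966 × 100 = 18.19%.
10.04 − 18.19 = -8.15 pp.

-8.15 percentage points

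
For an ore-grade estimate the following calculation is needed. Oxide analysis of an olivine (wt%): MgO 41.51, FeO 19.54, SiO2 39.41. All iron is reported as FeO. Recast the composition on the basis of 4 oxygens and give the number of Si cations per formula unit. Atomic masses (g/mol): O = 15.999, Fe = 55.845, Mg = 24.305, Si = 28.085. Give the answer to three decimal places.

1.004 Si apfu

41.51 wt% MgO ÷ 40.304 g/mol = 1.02992 mol, giving 1.02992 Mg and 1.02992 O.
19.54 wt% FeO ÷ 71.844 g/mol = 0.27198 mol, giving 0.27198 Fe and 0.27198 O.
39.41 wt% SiO2 ÷ 60.083 g/mol = 0.65593 mol, giving 0.65593 Si and 1.31186 O.
Oxygen sums to 2.61376; scaling by 4/2.61376 = 1.53036 puts the formula on 4 O.
Si: 0.65593 × 1.53036 = 1.004 atoms per formula unit.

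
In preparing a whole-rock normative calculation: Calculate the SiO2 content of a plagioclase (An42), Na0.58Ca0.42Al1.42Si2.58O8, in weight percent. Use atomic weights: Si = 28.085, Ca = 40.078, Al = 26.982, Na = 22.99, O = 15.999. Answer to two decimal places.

Molar mass of Na0.58Ca0.42Al1.42Si2.58O8 = 0.58·22.99 + 0.42·40.078 + 1.42·26.982 + 2.58·28.085 + 8·15.999 = 268.933 g/mol.
Each formula unit contains 2.58 Si, equivalent to 2.58/1 = 2.5800 mol SiO2.
M(SiO2) = 1×28.085 + 2×15.999 = 60.083 g/mol.
Mass of SiO2 per formula unit = 2.5800 × 60.083 = 155.014 g.
SiO2 wt% = 155.014 / 268.933 × 100 = 57.64%.

57.64 wt%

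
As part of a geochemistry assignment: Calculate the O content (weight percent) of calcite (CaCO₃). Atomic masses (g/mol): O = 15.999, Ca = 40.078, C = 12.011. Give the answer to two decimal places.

M(CaCO₃) = 100.086 g/mol.
O contributes 3 × 15.999 = 47.997 g per mole.
47.997/100.086 = 0.4796 → 47.96%.

47.96 weight percent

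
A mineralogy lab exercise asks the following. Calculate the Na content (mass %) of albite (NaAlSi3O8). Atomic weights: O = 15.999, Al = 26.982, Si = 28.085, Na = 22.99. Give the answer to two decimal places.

8.77 mass %

Molar mass of NaAlSi3O8: 1*22.99 + 1*26.982 + 3*28.085 + 8*15.999 = 262.219 g/mol.
Mass of Na per formula unit: 1 × 22.99 = 22.990 g.
Weight fraction Na = 22.990 / 262.219 = 0.0877.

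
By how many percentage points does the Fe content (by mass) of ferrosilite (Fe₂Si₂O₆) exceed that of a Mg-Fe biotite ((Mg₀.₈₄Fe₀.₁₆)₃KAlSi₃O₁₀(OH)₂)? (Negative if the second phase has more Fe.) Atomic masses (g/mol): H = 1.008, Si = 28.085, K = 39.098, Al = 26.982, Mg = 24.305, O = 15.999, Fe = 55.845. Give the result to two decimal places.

36.13 percentage points

Fe in Fe₂Si₂O₆: molar mass 263.854 g/mol; 2×55.845 = 111.690 g → 42.33 wt%.
Fe in (Mg₀.₈₄Fe₀.₁₆)₃KAlSi₃O₁₀(OH)₂: molar mass 432.393 g/mol; 0.48×55.845 = 26.806 g → 6.20 wt%.
Difference = 42.33 − 6.20 = 36.13 percentage points.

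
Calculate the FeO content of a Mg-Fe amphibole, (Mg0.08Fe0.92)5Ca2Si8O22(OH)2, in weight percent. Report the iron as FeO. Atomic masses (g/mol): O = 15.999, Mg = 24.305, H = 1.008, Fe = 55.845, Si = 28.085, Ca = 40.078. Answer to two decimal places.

34.52 wt%

Molar mass of (Mg0.08Fe0.92)5Ca2Si8O22(OH)2 = 0.40*24.305 + 4.60*55.845 + 2*40.078 + 8*28.085 + 24*15.999 + 2*1.008 = 957.437 g/mol.
Each formula unit contains 4.60 Fe, equivalent to 4.60/1 = 4.6000 mol FeO.
M(FeO) = 1×55.845 + 1×15.999 = 71.844 g/mol.
Mass of FeO per formula unit = 4.6000 × 71.844 = 330.482 g.
FeO wt% = 330.482 / 957.437 × 100 = 34.52%.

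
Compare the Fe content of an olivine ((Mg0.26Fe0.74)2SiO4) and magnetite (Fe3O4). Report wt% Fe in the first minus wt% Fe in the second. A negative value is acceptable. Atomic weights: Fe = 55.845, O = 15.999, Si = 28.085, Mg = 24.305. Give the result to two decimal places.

M((Mg0.26Fe0.74)2SiO4) = 187.370 g/mol, so wt% Fe = 82.651/187.370 × 100 = 44.11%.
M(Fe3O4) = 231.531 g/mol, so wt% Fe = 167.535/231.531 × 100 = 72.36%.
44.11 − 72.36 = -28.25 pp.

-28.25 percentage points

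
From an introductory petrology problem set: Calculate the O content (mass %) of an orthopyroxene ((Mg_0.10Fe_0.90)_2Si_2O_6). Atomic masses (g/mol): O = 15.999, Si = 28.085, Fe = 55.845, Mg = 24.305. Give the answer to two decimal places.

37.27 mass %

Formula mass = 0.20×24.305 + 1.80×55.845 + 2×28.085 + 6×15.999 = 257.546 g/mol, of which 95.994 g is O.
So O makes up 95.994/257.546 = 0.3727 of the mass, i.e. 37.27%.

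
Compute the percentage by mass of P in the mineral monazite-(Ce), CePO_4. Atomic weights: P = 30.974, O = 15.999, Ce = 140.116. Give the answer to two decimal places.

Formula mass = 1·140.116 + 1·30.974 + 4·15.999 = 235.086 g/mol, of which 30.974 g is P.
So P makes up 30.974/235.086 = 0.1318 of the mass, i.e. 13.18%.

13.18 mass %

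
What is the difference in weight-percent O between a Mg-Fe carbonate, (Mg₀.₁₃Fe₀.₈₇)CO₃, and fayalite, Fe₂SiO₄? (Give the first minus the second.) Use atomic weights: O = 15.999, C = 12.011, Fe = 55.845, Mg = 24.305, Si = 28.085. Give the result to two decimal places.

O in (Mg₀.₁₃Fe₀.₈₇)CO₃: molar mass 111.753 g/mol; 3×15.999 = 47.997 g → 42.95 wt%.
O in Fe₂SiO₄: molar mass 203.771 g/mol; 4×15.999 = 63.996 g → 31.41 wt%.
Difference = 42.95 − 31.41 = 11.54 percentage points.

11.54 percentage points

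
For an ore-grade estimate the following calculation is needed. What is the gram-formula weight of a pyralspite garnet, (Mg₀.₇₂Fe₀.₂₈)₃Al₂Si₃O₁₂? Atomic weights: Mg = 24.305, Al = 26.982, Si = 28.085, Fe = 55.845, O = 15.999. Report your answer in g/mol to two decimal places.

Mg: 2.16 × 24.305 = 52.4988
Fe: 0.84 × 55.845 = 46.9098
Al: 2 × 26.982 = 53.9640
Si: 3 × 28.085 = 84.2550
O: 12 × 15.999 = 191.9880
Summing the contributions gives the formula mass.

429.62 g/mol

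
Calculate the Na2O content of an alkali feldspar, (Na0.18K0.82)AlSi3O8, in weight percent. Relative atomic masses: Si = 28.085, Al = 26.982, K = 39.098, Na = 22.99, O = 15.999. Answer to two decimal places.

2.03 wt%

M((Na0.18K0.82)AlSi3O8) = 275.428 g/mol; M(Na2O) = 61.979 g/mol.
Moles Na2O per formula unit = 0.18 Na ÷ 2 = 0.0900.
Na2O fraction = (0.0900 × 61.979) / 275.428 = 5.578/275.428 = 0.0203.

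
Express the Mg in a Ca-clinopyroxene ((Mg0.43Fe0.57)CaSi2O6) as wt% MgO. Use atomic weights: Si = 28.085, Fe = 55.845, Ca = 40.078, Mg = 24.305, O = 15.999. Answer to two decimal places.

Formula mass = 234.525 g/mol.
0.43 Mg → 0.4300 mol MgO per formula unit; M(MgO) = 40.304, so MgO mass = 17.331 g.
17.331/234.525 × 100 = 7.39 wt%.

7.39 wt%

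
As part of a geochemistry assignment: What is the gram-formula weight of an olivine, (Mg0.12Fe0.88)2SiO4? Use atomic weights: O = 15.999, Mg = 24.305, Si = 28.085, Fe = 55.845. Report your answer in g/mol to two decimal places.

196.20 g/mol

Mg: 0.24 × 24.305 = 5.8332
Fe: 1.76 × 55.845 = 98.2872
Si: 1 × 28.085 = 28.0850
O: 4 × 15.999 = 63.9960
Summing the contributions gives the formula mass.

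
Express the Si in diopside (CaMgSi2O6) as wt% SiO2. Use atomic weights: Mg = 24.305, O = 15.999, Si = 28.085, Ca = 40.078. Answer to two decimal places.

55.49 wt%

M(CaMgSi2O6) = 216.547 g/mol; M(SiO2) = 60.083 g/mol.
Moles SiO2 per formula unit = 2 Si ÷ 1 = 2.0000.
SiO2 fraction = (2.0000 × 60.083) / 216.547 = 120.166/216.547 = 0.5549.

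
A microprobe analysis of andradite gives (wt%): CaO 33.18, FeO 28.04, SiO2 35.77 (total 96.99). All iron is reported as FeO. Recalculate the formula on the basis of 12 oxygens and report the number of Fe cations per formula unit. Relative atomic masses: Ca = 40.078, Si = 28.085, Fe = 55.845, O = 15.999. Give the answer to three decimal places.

2.156 Fe apfu

CaO: 33.18/56.077 = 0.59169 mol → 0.59169 mol Ca, 0.59169 mol O.
FeO: 28.04/71.844 = 0.39029 mol → 0.39029 mol Fe, 0.39029 mol O.
SiO2: 35.77/60.083 = 0.59534 mol → 0.59534 mol Si, 1.19068 mol O.
Total oxygen = 2.17266 mol. Normalization factor = 12/2.17266 = 5.52318.
Fe per 12 O = 0.39029 × 5.52318 = 2.156.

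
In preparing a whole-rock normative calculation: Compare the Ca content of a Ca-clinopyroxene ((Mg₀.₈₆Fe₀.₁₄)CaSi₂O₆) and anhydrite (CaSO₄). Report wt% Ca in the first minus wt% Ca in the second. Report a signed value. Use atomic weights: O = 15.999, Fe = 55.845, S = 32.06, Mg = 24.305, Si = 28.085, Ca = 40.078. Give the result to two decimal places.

-11.30 percentage points

M((Mg₀.₈₆Fe₀.₁₄)CaSi₂O₆) = 220.963 g/mol, so wt% Ca = 40.078/220.963 × 100 = 18.14%.
M(CaSO₄) = 136.134 g/mol, so wt% Ca = 40.078/136.134 × 100 = 29.44%.
18.14 − 29.44 = -11.30 pp.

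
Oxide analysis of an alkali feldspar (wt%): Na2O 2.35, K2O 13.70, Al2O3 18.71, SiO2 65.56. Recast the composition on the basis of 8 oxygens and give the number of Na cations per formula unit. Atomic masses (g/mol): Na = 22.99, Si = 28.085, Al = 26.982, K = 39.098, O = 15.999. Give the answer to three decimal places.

0.208 Na apfu

Na2O: 2.35/61.979 = 0.03792 mol → 0.07584 mol Na, 0.03792 mol O.
K2O: 13.70/94.195 = 0.14544 mol → 0.29088 mol K, 0.14544 mol O.
Al2O3: 18.71/101.961 = 0.18350 mol → 0.36700 mol Al, 0.55050 mol O.
SiO2: 65.56/60.083 = 1.09116 mol → 1.09116 mol Si, 2.18232 mol O.
Total oxygen = 2.91618 mol. Normalization factor = 8/2.91618 = 2.74331.
Na per 8 O = 0.07584 × 2.74331 = 0.208.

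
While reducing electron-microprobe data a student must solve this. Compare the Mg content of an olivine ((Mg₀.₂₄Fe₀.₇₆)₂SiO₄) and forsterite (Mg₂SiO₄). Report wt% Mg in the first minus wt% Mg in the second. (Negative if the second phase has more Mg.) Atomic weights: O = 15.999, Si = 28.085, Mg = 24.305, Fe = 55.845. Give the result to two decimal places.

-28.37 percentage points

Mg in (Mg₀.₂₄Fe₀.₇₆)₂SiO₄: molar mass 188.632 g/mol; 0.48×24.305 = 11.666 g → 6.18 wt%.
Mg in Mg₂SiO₄: molar mass 140.691 g/mol; 2×24.305 = 48.610 g → 34.55 wt%.
Difference = 6.18 − 34.55 = -28.37 percentage points.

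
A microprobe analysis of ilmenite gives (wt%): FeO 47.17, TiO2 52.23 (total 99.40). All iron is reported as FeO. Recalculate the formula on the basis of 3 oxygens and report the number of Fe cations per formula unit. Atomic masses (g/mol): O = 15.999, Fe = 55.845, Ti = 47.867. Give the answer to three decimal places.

1.003 Fe apfu

FeO: 47.17/71.844 = 0.65656 mol → 0.65656 mol Fe, 0.65656 mol O.
TiO2: 52.23/79.865 = 0.65398 mol → 0.65398 mol Ti, 1.30796 mol O.
Total oxygen = 1.96452 mol. Normalization factor = 3/1.96452 = 1.52709.
Fe per 3 O = 0.65656 × 1.52709 = 1.003.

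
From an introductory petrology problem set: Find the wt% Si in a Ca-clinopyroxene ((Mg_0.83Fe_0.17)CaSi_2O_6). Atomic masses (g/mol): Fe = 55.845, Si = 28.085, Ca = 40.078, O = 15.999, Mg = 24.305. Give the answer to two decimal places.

Molar mass of (Mg_0.83Fe_0.17)CaSi_2O_6: 0.83*24.305 + 0.17*55.845 + 1*40.078 + 2*28.085 + 6*15.999 = 221.909 g/mol.
Mass of Si per formula unit: 2 × 28.085 = 56.170 g.
Weight fraction Si = 56.170 / 221.909 = 0.2531.

25.31 wt%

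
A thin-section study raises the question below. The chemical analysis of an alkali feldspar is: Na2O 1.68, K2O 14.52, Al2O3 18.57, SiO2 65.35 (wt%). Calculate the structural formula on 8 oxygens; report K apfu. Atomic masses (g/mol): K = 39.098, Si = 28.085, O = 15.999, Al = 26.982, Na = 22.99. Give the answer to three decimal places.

0.850 K apfu

1.68 wt% Na2O ÷ 61.979 g/mol = 0.02711 mol, giving 0.05422 Na and 0.02711 O.
14.52 wt% K2O ÷ 94.195 g/mol = 0.15415 mol, giving 0.30830 K and 0.15415 O.
18.57 wt% Al2O3 ÷ 101.961 g/mol = 0.18213 mol, giving 0.36426 Al and 0.54639 O.
65.35 wt% SiO2 ÷ 60.083 g/mol = 1.08766 mol, giving 1.08766 Si and 2.17532 O.
Oxygen sums to 2.90297; scaling by 8/2.90297 = 2.75580 puts the formula on 8 O.
K: 0.30830 × 2.75580 = 0.850 atoms per formula unit.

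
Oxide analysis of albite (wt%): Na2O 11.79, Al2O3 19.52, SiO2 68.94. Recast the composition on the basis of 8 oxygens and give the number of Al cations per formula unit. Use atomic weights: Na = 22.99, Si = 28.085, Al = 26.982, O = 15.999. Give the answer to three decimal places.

11.79 wt% Na2O ÷ 61.979 g/mol = 0.19023 mol, giving 0.38046 Na and 0.19023 O.
19.52 wt% Al2O3 ÷ 101.961 g/mol = 0.19145 mol, giving 0.38290 Al and 0.57435 O.
68.94 wt% SiO2 ÷ 60.083 g/mol = 1.14741 mol, giving 1.14741 Si and 2.29482 O.
Oxygen sums to 3.05940; scaling by 8/3.05940 = 2.61489 puts the formula on 8 O.
Al: 0.38290 × 2.61489 = 1.001 atoms per formula unit.

1.001 Al apfu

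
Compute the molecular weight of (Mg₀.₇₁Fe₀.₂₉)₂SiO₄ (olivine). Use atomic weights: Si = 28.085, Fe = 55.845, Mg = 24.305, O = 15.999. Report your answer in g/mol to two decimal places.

158.98 g/mol

M = 1.42·24.305 + 0.58·55.845 + 1·28.085 + 4·15.999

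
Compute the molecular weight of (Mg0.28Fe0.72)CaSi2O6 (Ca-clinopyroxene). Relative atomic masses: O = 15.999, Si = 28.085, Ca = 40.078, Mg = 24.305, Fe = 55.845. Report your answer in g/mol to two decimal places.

Mg: 0.28 × 24.305 = 6.8054
Fe: 0.72 × 55.845 = 40.2084
Ca: 1 × 40.078 = 40.0780
Si: 2 × 28.085 = 56.1700
O: 6 × 15.999 = 95.9940
Summing the contributions gives the formula mass.

239.26 g/mol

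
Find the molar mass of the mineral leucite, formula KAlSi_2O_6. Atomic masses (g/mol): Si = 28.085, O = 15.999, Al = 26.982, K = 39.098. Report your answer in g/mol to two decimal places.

218.24 g/mol

M = 1·39.098 + 1·26.982 + 2·28.085 + 6·15.999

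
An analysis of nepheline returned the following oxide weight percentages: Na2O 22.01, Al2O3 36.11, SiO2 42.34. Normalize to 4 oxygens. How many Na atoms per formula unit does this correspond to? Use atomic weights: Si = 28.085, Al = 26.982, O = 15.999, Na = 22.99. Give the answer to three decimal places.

1.005 Na apfu

Na2O: 22.01/61.979 = 0.35512 mol → 0.71024 mol Na, 0.35512 mol O.
Al2O3: 36.11/101.961 = 0.35416 mol → 0.70832 mol Al, 1.06248 mol O.
SiO2: 42.34/60.083 = 0.70469 mol → 0.70469 mol Si, 1.40938 mol O.
Total oxygen = 2.82698 mol. Normalization factor = 4/2.82698 = 1.41494.
Na per 4 O = 0.71024 × 1.41494 = 1.005.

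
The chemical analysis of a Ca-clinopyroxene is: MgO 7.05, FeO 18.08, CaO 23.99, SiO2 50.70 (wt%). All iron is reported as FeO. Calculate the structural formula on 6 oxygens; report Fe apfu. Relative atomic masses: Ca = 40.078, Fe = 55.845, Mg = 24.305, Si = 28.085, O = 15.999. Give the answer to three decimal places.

0.594 Fe apfu

7.05 wt% MgO ÷ 40.304 g/mol = 0.17492 mol, giving 0.17492 Mg and 0.17492 O.
18.08 wt% FeO ÷ 71.844 g/mol = 0.25166 mol, giving 0.25166 Fe and 0.25166 O.
23.99 wt% CaO ÷ 56.077 g/mol = 0.42780 mol, giving 0.42780 Ca and 0.42780 O.
50.70 wt% SiO2 ÷ 60.083 g/mol = 0.84383 mol, giving 0.84383 Si and 1.68766 O.
Oxygen sums to 2.54204; scaling by 6/2.54204 = 2.36031 puts the formula on 6 O.
Fe: 0.25166 × 2.36031 = 0.594 atoms per formula unit.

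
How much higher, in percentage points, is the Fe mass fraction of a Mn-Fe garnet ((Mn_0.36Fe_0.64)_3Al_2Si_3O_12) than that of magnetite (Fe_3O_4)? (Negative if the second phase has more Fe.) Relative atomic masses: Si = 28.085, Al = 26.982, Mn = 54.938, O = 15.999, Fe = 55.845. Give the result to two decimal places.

Fe in (Mn_0.36Fe_0.64)_3Al_2Si_3O_12: molar mass 496.762 g/mol; 1.92×55.845 = 107.222 g → 21.58 wt%.
Fe in Fe_3O_4: molar mass 231.531 g/mol; 3×55.845 = 167.535 g → 72.36 wt%.
Difference = 21.58 − 72.36 = -50.78 percentage points.

-50.78 percentage points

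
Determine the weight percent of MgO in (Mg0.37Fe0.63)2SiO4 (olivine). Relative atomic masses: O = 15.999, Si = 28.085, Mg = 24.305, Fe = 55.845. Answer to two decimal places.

Molar mass of (Mg0.37Fe0.63)2SiO4 = 0.74·24.305 + 1.26·55.845 + 1·28.085 + 4·15.999 = 180.431 g/mol.
Each formula unit contains 0.74 Mg, equivalent to 0.74/1 = 0.7400 mol MgO.
M(MgO) = 1×24.305 + 1×15.999 = 40.304 g/mol.
Mass of MgO per formula unit = 0.7400 × 40.304 = 29.825 g.
MgO wt% = 29.825 / 180.431 × 100 = 16.53%.

16.53 wt%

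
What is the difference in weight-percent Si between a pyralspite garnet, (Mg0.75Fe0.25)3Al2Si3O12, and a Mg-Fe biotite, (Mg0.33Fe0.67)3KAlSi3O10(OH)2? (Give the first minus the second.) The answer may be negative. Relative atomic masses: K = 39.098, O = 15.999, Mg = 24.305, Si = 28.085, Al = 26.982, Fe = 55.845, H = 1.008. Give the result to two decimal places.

2.21 percentage points

First mineral: 84.255 g Si in 426.777 g formula = 19.74 wt% Si.
Second mineral: 84.255 g Si in 480.649 g formula = 17.53 wt% Si.
19.74% − 17.53% gives a difference of 2.21 percentage points.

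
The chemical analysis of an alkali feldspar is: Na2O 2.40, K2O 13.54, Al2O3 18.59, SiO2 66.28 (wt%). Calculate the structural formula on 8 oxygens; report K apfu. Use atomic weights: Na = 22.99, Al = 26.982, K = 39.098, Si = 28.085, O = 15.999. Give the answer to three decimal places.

2.40 wt% Na2O ÷ 61.979 g/mol = 0.03872 mol, giving 0.07744 Na and 0.03872 O.
13.54 wt% K2O ÷ 94.195 g/mol = 0.14374 mol, giving 0.28748 K and 0.14374 O.
18.59 wt% Al2O3 ÷ 101.961 g/mol = 0.18232 mol, giving 0.36464 Al and 0.54696 O.
66.28 wt% SiO2 ÷ 60.083 g/mol = 1.10314 mol, giving 1.10314 Si and 2.20628 O.
Oxygen sums to 2.93570; scaling by 8/2.93570 = 2.72507 puts the formula on 8 O.
K: 0.28748 × 2.72507 = 0.783 atoms per formula unit.

0.783 K apfu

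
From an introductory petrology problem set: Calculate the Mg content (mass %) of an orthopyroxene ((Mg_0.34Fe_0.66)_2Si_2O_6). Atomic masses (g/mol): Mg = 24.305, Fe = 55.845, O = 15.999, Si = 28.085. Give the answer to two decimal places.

6.82 mass %

Formula mass = 0.68*24.305 + 1.32*55.845 + 2*28.085 + 6*15.999 = 242.407 g/mol, of which 16.527 g is Mg.
So Mg makes up 16.527/242.407 = 0.0682 of the mass, i.e. 6.82%.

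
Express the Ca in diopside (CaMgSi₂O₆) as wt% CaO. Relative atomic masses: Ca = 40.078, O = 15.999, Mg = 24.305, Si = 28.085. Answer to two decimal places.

25.90 wt%

Formula mass = 216.547 g/mol.
1 Ca → 1.0000 mol CaO per formula unit; M(CaO) = 56.077, so CaO mass = 56.077 g.
56.077/216.547 × 100 = 25.90 wt%.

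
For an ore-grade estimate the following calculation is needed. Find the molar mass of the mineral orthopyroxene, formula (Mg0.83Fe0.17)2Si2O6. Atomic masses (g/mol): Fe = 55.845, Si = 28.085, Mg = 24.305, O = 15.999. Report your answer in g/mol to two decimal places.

M = 1.66(24.305) + 0.34(55.845) + 2(28.085) + 6(15.999)

211.50 g/mol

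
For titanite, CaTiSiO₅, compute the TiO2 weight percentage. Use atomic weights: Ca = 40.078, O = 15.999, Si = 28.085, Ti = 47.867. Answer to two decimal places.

Formula mass = 196.025 g/mol.
1 Ti → 1.0000 mol TiO2 per formula unit; M(TiO2) = 79.865, so TiO2 mass = 79.865 g.
79.865/196.025 × 100 = 40.74 wt%.

40.74 wt%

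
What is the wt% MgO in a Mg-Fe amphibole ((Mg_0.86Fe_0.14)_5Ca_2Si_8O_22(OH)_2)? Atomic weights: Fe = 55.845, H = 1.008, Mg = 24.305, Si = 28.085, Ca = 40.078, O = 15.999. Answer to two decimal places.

20.77 wt%

Molar mass of (Mg_0.86Fe_0.14)_5Ca_2Si_8O_22(OH)_2 = 4.30·24.305 + 0.70·55.845 + 2·40.078 + 8·28.085 + 24·15.999 + 2·1.008 = 834.431 g/mol.
Each formula unit contains 4.30 Mg, equivalent to 4.30/1 = 4.3000 mol MgO.
M(MgO) = 1×24.305 + 1×15.999 = 40.304 g/mol.
Mass of MgO per formula unit = 4.3000 × 40.304 = 173.307 g.
MgO wt% = 173.307 / 834.431 × 100 = 20.77%.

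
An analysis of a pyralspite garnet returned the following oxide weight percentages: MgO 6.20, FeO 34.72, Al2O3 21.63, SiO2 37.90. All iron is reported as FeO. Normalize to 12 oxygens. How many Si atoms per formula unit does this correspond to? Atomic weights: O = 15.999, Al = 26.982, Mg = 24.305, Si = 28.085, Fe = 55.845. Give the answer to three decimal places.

2.986 Si apfu

MgO: 6.20/40.304 = 0.15383 mol → 0.15383 mol Mg, 0.15383 mol O.
FeO: 34.72/71.844 = 0.48327 mol → 0.48327 mol Fe, 0.48327 mol O.
Al2O3: 21.63/101.961 = 0.21214 mol → 0.42428 mol Al, 0.63642 mol O.
SiO2: 37.90/60.083 = 0.63079 mol → 0.63079 mol Si, 1.26158 mol O.
Total oxygen = 2.53510 mol. Normalization factor = 12/2.53510 = 4.73354.
Si per 12 O = 0.63079 × 4.73354 = 2.986.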